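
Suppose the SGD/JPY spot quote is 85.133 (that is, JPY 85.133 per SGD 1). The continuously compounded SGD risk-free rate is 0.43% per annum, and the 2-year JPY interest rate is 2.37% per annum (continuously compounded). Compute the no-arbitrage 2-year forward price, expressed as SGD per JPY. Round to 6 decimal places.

T = 2 years.
Growth of 1 JPY over T: e^(0.0237×2) = 1.0485413.
SGD accumulates by e^(0.0043×2) = 1.0086371.
So F = 85.133 × 1.0485413 / 1.0086371 = 88.50107 (JPY/SGD).
Invert for SGD per JPY: 1 / 88.50107 = 0.011299.

0.011299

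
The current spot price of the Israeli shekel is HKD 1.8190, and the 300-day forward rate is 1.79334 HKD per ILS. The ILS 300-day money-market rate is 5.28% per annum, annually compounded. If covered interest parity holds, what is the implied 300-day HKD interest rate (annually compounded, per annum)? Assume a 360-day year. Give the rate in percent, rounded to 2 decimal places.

T = 300/360 years.
F/S = 1.79334/1.819 = 0.9858933 = (growth of HKD) / (growth of ILS).
The ILS side grows by (1 + 0.0528)^(300/360) = 1.0438103.
So the HKD growth factor = 1.0290856.
Annualise: 1.0290856^(360/300) − 1 = 0.035003 = 3.50%.

3.50%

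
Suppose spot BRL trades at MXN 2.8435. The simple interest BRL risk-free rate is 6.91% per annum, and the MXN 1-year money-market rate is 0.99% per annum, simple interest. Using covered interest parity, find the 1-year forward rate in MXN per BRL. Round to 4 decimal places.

T = 1 year.
MXN accumulates by 1 + 0.0099×1 = 1.009900.
Growth of 1 BRL over T: 1 + 0.0691×1 = 1.069100.
So F = 2.8435 × 1.009900 / 1.069100 = 2.686045 (MXN/BRL).

2.6860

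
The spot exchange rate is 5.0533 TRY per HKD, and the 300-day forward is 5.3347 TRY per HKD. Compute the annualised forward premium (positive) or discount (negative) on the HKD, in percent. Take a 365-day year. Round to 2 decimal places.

+6.78%

T = 300/365 years.
HKD trades forward at +5.56864% vs spot over the period.
Per annum: 0.0556864 / (300/365) = 0.067752 = 6.78%.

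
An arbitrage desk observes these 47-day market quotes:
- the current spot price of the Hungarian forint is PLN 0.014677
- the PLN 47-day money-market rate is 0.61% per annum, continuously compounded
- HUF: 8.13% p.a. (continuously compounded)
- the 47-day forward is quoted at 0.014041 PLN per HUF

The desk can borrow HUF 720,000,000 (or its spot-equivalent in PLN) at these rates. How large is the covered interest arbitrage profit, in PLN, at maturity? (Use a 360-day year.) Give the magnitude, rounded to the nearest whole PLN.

T = 47/360 years.
Keep in HUF, deliver into the forward: 720,000,000·1.0106706968·0.014041 = PLN 10,217,395.62.
Swap to PLN now, deposit: 720,000,000·0.014677·1.0007967061 = PLN 10,575,859.14.
The quoted forward undervalues HUF, so borrow HUF, convert to PLN at spot, deposit the PLN at 0.61%, and buy HUF forward at 0.014041 to cover the loan.
Arbitrage profit = |10,217,395.62 − 10,575,859.14| = PLN 358,464.

PLN 358,464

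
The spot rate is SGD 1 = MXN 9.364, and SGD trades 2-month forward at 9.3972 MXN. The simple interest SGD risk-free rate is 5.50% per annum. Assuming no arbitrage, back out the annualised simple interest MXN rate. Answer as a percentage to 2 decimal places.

T = 2/12 years.
By CIP, F/S equals the MXN-to-SGD growth ratio: 9.3972/9.364 = 1.0035455.
SGD growth factor: 1 + 0.0550×2/12 = 1.0091667.
Hence g_MXN = 1.0127447.
r = (1.0127447 − 1)/(2/12) = 0.076468 → 7.65%.

7.65%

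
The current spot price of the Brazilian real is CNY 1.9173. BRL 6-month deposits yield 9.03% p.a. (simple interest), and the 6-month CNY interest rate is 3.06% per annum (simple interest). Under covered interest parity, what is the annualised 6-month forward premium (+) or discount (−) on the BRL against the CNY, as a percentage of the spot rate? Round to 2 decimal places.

T = 6/12 years.
F = S · g_CNY/g_BRL = 1.9173 × 1.015300/1.045150 = 1.8625410.
(F − S)/S ÷ T = (1.8625410 − 1.9173)/1.9173/(6/12) = -0.057121 → -5.71%.

-5.71%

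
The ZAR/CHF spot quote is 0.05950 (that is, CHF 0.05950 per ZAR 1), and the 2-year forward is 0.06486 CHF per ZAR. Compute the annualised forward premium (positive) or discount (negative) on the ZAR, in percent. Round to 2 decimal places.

T = 2 years.
(F − S)/S = (0.06486 − 0.0595)/0.0595 = 0.0900840.
×(1/T) gives 4.50% p.a.

+4.50%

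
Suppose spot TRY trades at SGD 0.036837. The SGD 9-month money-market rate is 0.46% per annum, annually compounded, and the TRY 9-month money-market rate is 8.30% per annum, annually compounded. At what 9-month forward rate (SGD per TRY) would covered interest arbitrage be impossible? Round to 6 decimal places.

0.034818

T = 9/12 years.
SGD growth factor: (1 + 0.0046)^(9/12) = 1.003448.
TRY growth factor: (1 + 0.0830)^(9/12) = 1.0616255.
CIP: F = S · (grow SGD)/(grow TRY) = 0.036837 × 1.003448/1.0616255 = 0.03481832 SGD per TRY.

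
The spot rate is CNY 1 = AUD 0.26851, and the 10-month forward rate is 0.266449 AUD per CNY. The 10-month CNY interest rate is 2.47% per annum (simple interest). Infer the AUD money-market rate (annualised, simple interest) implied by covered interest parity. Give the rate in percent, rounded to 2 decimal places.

1.53%

T = 10/12 years.
By CIP, F/S equals the AUD-to-CNY growth ratio: 0.266449/0.26851 = 0.9923243.
The CNY side grows by 1 + 0.0247×10/12 = 1.0205833.
So the AUD growth factor = 1.0127496.
(1.0127496 − 1)/T = 0.015300, i.e. 1.53%.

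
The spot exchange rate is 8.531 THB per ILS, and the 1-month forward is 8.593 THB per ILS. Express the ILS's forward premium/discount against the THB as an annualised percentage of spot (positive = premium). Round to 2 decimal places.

+8.72%

T = 1/12 years.
(F − S)/S = (8.593 − 8.531)/8.531 = 0.0072676.
Per annum: 0.0072676 / (1/12) = 0.087211 = 8.72%.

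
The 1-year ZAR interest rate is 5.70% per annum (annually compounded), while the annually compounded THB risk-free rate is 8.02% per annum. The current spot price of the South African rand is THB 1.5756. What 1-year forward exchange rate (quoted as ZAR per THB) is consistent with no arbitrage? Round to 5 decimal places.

T = 1 year.
THB accumulates by (1 + 0.0802)^1 = 1.080200.
ZAR growth factor: (1 + 0.0570)^1 = 1.057000.
So F = 1.5756 × 1.080200 / 1.057000 = 1.610183 (THB/ZAR).
Quoted the other way: 1/1.610183 = 0.62105 ZAR per THB.

0.62105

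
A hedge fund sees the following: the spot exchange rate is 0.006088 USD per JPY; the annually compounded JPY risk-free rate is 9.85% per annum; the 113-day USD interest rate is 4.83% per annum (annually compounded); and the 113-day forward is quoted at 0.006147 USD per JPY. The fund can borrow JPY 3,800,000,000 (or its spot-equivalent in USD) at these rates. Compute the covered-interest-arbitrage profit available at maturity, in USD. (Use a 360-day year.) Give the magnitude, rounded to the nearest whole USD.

USD 578,188

T = 113/360 years.
Keep in JPY, deliver into the forward: 3,800,000,000·1.0299275748·0.006147 = USD 24,057,666.25.
Swap to USD now, deposit: 3,800,000,000·0.006088·1.0149162305 = USD 23,479,478.04.
The quoted forward overvalues JPY, so borrow USD, buy JPY at spot, deposit the JPY at 9.85%, and sell the proceeds forward at 0.006147.
Arbitrage profit = |24,057,666.25 − 23,479,478.04| = USD 578,188.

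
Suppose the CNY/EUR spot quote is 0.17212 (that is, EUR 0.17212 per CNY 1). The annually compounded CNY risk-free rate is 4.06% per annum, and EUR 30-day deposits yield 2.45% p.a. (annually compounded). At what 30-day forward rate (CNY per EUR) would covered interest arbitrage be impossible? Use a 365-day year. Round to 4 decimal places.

5.8174

T = 30/365 years.
EUR growth factor: (1 + 0.0245)^(30/365) = 1.0019914.
CNY accumulates by (1 + 0.0406)^(30/365) = 1.0032764.
So F = 0.17212 × 1.0019914 / 1.0032764 = 0.1718995 (EUR/CNY).
Quoted the other way: 1/0.1718995 = 5.8174 CNY per EUR.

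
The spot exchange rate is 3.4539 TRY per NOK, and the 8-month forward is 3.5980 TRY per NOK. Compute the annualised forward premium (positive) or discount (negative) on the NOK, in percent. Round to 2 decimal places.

+6.26%

T = 8/12 years.
NOK trades forward at +4.17210% vs spot over the period.
Annualise by dividing by T: 0.0417210 / (8/12) = 0.062582 → 6.26%.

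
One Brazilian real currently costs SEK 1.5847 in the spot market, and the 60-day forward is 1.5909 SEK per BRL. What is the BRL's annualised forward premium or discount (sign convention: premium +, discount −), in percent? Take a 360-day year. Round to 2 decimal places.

T = 60/360 years.
(F − S)/S = (1.5909 − 1.5847)/1.5847 = 0.0039124.
Per annum: 0.0039124 / (60/360) = 0.023474 = 2.35%.

+2.35%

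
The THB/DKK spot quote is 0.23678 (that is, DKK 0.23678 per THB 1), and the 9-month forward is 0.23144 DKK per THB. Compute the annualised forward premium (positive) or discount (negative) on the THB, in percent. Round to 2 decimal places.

-3.01%

T = 9/12 years.
THB trades forward at -2.25526% vs spot over the period.
Per annum: -0.0225526 / (9/12) = -0.030070 = -3.01%.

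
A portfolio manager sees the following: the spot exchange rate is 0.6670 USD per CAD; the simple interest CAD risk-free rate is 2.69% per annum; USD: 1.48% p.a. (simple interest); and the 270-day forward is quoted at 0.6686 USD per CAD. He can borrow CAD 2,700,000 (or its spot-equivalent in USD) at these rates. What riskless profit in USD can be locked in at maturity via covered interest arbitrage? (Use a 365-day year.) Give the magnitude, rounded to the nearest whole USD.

USD 20,525

T = 270/365 years.
Keep in CAD, deliver into the forward: 2,700,000·1.01989863·0.6686 = USD 1,841,141.40.
Swap to USD now, deposit: 2,700,000·0.6670·1.010947945 = USD 1,820,616.15.
The quoted forward overvalues CAD, so borrow USD, buy CAD at spot, deposit the CAD at 2.69%, and sell the proceeds forward at 0.6686.
The gap between the two covered legs is USD 20,525.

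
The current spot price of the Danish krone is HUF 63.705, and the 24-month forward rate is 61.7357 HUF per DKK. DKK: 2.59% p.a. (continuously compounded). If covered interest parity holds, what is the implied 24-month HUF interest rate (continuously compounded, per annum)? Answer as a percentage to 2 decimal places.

1.02%

T = 2 years.
F/S = 61.7357/63.705 = 0.9690872 = (growth of HUF) / (growth of DKK).
The DKK side grows by e^(0.0259×2) = 1.0531651.
That pins the HUF growth at 1.0206088.
Take logs: ln 1.0206088 / 2 = 0.010200, so 1.02%.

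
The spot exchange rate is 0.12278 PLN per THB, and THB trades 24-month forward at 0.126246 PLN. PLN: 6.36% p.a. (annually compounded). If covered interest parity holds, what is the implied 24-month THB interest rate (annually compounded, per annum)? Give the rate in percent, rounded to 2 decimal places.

4.89%

T = 2 years.
F/S = 0.126246/0.12278 = 1.0282294 = (growth of PLN) / (growth of THB).
PLN growth factor: (1 + 0.0636)^2 = 1.131245.
Hence g_THB = 1.1001874.
Annualise: 1.1001874^(1/2) − 1 = 0.048898 = 4.89%.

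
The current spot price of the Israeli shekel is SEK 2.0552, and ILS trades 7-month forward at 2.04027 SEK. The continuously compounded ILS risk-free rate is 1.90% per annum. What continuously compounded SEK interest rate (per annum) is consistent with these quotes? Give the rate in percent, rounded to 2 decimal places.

0.65%

T = 7/12 years.
By CIP, F/S equals the SEK-to-ILS growth ratio: 2.04027/2.0552 = 0.9927355.
ILS growth factor: e^(0.0190×7/12) = 1.011145.
That pins the SEK growth at 1.0037995.
Take logs: ln 1.0037995 / (7/12) = 0.006501, so 0.65%.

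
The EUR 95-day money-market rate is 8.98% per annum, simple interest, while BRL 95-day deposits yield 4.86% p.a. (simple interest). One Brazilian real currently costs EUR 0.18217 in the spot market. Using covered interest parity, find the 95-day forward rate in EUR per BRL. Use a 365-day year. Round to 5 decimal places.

T = 95/365 years.
EUR accumulates by 1 + 0.0898×95/365 = 1.0233726.
Growth of 1 BRL over T: 1 + 0.0486×95/365 = 1.0126493.
CIP: F = S · (grow EUR)/(grow BRL) = 0.18217 × 1.0233726/1.0126493 = 0.1840991 EUR per BRL.

0.18410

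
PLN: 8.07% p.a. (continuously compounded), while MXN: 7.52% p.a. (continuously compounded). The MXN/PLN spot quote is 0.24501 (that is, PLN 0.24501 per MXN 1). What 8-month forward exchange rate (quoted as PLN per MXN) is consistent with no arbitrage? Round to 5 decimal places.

T = 8/12 years.
PLN accumulates by e^(0.0807×8/12) = 1.0552735.
Growth of 1 MXN over T: e^(0.0752×8/12) = 1.0514113.
So F = 0.24501 × 1.0552735 / 1.0514113 = 0.2459100 (PLN/MXN).

0.24591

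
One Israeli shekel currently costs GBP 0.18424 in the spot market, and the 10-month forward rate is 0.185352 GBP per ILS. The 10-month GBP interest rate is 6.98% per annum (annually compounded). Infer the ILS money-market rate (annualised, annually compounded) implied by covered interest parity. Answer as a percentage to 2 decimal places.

6.21%

T = 10/12 years.
CIP gives F = S · g_GBP/g_ILS, so g_GBP/g_ILS = 0.185352/0.18424 = 1.0060356.
GBP growth factor: (1 + 0.0698)^(10/12) = 1.0578372.
That pins the ILS growth at 1.0514908.
r = 1.0514908^(12/10) − 1 = 0.062103 → 6.21%.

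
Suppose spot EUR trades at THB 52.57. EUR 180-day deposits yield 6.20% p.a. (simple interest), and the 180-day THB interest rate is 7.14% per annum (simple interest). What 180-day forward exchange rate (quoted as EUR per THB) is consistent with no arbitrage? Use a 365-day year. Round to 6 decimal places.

T = 180/365 years.
THB growth factor: 1 + 0.0714×180/365 = 1.035211.
EUR growth factor: 1 + 0.0620×180/365 = 1.0305753.
Forward (THB per EUR) = 52.57 × 1.035211 / 1.0305753 = 52.80647.
Quoted the other way: 1/52.80647 = 0.018937 EUR per THB.

0.018937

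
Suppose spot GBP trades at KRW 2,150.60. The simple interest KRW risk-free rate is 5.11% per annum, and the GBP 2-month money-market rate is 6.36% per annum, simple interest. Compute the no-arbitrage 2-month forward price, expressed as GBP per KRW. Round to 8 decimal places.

T = 2/12 years.
KRW accumulates by 1 + 0.0511×2/12 = 1.0085167.
Growth of 1 GBP over T: 1 + 0.0636×2/12 = 1.010600.
So F = 2150.6 × 1.0085167 / 1.010600 = 2146.167 (KRW/GBP).
Quoted the other way: 1/2146.167 = 0.00046595 GBP per KRW.

0.00046595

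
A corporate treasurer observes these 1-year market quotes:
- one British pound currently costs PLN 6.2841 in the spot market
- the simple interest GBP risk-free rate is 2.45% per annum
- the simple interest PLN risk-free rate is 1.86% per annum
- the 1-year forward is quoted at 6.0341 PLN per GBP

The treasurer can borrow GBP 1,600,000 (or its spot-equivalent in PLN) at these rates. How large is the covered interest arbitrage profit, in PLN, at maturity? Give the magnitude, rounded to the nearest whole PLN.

PLN 350,478

T = 1 year.
Invest the GBP and cover forward: 1,600,000 × 1.024500 × 6.0341 = PLN 9,891,096.72.
Convert at spot and invest in PLN: 1,600,000 × 6.2841 × 1.018600 = PLN 10,241,574.82.
The quoted forward undervalues GBP, so borrow GBP, convert to PLN at spot, deposit the PLN at 1.86%, and buy GBP forward at 6.0341 to cover the loan.
Arbitrage profit = |9,891,096.72 − 10,241,574.82| = PLN 350,478.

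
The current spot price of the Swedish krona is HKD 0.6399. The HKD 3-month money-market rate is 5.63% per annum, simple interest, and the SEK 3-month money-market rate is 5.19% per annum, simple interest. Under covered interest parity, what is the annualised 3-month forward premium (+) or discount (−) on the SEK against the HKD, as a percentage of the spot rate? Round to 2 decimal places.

+0.43%

T = 3/12 years.
F = S · g_HKD/g_SEK = 0.6399 × 1.014075/1.012975 = 0.6405949.
Annualised premium = (F − S)/S × (1/T) = (0.6405949 − 0.6399)/0.6399 ÷ (3/12) = 0.43%.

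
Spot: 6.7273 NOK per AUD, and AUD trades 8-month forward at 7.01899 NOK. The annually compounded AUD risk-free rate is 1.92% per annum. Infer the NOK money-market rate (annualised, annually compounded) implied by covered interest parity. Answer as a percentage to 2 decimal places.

8.62%

T = 8/12 years.
CIP gives F = S · g_NOK/g_AUD, so g_NOK/g_AUD = 7.01899/6.7273 = 1.0433591.
The AUD side grows by (1 + 0.0192)^(8/12) = 1.0127594.
That pins the NOK growth at 1.0566717.
Annualise: 1.0566717^(12/8) − 1 = 0.086201 = 8.62%.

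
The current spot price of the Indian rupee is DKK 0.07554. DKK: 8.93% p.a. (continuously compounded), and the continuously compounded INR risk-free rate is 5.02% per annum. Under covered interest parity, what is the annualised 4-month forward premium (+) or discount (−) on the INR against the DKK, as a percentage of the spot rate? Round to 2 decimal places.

T = 4/12 years.
No-arbitrage forward: 0.07554 × 1.0302141 / 1.0168741 = 0.07653098 DKK/INR.
Annualised premium = (F − S)/S × (1/T) = (0.07653098 − 0.07554)/0.07554 ÷ (4/12) = 3.94%.

+3.94%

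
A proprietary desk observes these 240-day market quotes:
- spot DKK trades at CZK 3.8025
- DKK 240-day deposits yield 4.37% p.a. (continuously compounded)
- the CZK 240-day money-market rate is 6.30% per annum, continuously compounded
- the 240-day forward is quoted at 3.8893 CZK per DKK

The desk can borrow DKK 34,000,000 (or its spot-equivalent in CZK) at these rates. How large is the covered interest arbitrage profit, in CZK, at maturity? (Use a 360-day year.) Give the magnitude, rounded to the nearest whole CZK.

T = 240/360 years.
Keep in DKK, deliver into the forward: 34,000,000·1.02956186024·3.8893 = CZK 136,145,348.06.
Swap to CZK now, deposit: 34,000,000·3.8025·1.04289447875 = CZK 134,830,612.69.
The quoted forward overvalues DKK, so borrow CZK, buy DKK at spot, deposit the DKK at 4.37%, and sell the proceeds forward at 3.8893.
The gap between the two covered legs is CZK 1,314,735.

CZK 1,314,735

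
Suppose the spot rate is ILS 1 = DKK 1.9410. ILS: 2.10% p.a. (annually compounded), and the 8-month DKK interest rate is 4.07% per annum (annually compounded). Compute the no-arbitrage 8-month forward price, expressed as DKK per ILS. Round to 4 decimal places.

T = 8/12 years.
Growth of 1 DKK over T: (1 + 0.0407)^(8/12) = 1.0269525.
ILS growth factor: (1 + 0.0210)^(8/12) = 1.0139515.
Forward (DKK per ILS) = 1.941 × 1.0269525 / 1.0139515 = 1.965888.

1.9659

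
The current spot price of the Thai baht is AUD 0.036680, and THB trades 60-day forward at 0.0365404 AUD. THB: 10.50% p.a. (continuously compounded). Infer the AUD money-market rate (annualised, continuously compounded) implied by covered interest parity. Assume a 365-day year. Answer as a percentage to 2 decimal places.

8.18%

T = 60/365 years.
F/S = 0.0365404/0.03668 = 0.9961941 = (growth of AUD) / (growth of THB).
THB growth factor: e^(0.1050×60/365) = 1.0174101.
That pins the AUD growth at 1.0135379.
r = ln(1.0135379)/(60/365) = 0.081803 → 8.18%.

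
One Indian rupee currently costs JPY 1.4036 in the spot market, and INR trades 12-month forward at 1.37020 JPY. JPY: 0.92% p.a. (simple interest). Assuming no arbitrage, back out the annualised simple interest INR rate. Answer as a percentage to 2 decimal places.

3.38%

T = 1 year.
By CIP, F/S equals the JPY-to-INR growth ratio: 1.3702/1.4036 = 0.9762040.
JPY growth factor: 1 + 0.0092×1 = 1.009200.
Hence g_INR = 1.0338003.
r = (1.0338003 − 1)/1 = 0.033800 → 3.38%.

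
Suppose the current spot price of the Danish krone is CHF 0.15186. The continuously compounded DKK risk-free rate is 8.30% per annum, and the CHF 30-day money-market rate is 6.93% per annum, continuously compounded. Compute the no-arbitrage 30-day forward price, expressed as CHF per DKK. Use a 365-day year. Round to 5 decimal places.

T = 30/365 years.
CHF growth factor: e^(0.0693×30/365) = 1.0057121.
DKK growth factor: e^(0.0830×30/365) = 1.0068452.
CIP: F = S · (grow CHF)/(grow DKK) = 0.15186 × 1.0057121/1.0068452 = 0.1516891 CHF per DKK.

0.15169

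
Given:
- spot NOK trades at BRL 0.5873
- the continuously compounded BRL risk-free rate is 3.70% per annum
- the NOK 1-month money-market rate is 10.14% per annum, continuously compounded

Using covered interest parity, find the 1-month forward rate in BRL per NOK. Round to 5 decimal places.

T = 1/12 years.
BRL accumulates by e^(0.0370×1/12) = 1.0030881.
NOK accumulates by e^(0.1014×1/12) = 1.0084858.
So F = 0.5873 × 1.0030881 / 1.0084858 = 0.5841566 (BRL/NOK).

0.58416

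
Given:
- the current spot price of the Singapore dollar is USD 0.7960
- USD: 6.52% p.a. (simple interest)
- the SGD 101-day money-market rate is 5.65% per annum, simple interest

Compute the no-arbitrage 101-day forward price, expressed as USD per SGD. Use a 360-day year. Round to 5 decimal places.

0.79791

T = 101/360 years.
USD growth factor: 1 + 0.0652×101/360 = 1.0182922.
Growth of 1 SGD over T: 1 + 0.0565×101/360 = 1.0158514.
Forward (USD per SGD) = 0.796 × 1.0182922 / 1.0158514 = 0.7979126.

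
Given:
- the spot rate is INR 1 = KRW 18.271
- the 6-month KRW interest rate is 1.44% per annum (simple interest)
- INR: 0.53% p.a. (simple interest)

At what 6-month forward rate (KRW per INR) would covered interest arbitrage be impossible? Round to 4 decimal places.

T = 6/12 years.
KRW accumulates by 1 + 0.0144×6/12 = 1.007200.
Growth of 1 INR over T: 1 + 0.0053×6/12 = 1.002650.
CIP: F = S · (grow KRW)/(grow INR) = 18.271 × 1.007200/1.002650 = 18.353913 KRW per INR.

18.3539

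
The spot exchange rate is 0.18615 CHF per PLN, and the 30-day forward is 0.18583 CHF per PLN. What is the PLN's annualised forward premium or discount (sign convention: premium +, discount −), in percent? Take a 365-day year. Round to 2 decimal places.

T = 30/365 years.
(F − S)/S = (0.18583 − 0.18615)/0.18615 = -0.0017190.
Annualise by dividing by T: -0.0017190 / (30/365) = -0.020915 → -2.09%.

-2.09%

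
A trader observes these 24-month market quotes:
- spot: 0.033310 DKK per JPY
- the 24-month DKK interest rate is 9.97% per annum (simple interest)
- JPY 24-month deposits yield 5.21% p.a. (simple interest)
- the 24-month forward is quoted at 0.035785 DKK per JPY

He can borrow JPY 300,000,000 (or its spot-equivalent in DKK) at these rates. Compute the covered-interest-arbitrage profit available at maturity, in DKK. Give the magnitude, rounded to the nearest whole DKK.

T = 2 years.
Invest the JPY and cover forward: 300,000,000 × 1.104200 × 0.035785 = DKK 11,854,139.10.
Convert at spot and invest in DKK: 300,000,000 × 0.033310 × 1.199400 = DKK 11,985,604.20.
The quoted forward undervalues JPY, so borrow JPY, convert to DKK at spot, deposit the DKK at 9.97%, and buy JPY forward at 0.035785 to cover the loan.
Arbitrage profit = |11,854,139.10 − 11,985,604.20| = DKK 131,465.

DKK 131,465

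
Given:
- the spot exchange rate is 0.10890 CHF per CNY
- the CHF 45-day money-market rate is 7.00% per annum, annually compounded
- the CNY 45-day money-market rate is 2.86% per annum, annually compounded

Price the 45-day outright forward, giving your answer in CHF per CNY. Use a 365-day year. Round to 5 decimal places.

T = 45/365 years.
Growth of 1 CHF over T: (1 + 0.0700)^(45/365) = 1.0083764.
CNY accumulates by (1 + 0.0286)^(45/365) = 1.0034826.
Forward (CHF per CNY) = 0.1089 × 1.0083764 / 1.0034826 = 0.1094311.

0.10943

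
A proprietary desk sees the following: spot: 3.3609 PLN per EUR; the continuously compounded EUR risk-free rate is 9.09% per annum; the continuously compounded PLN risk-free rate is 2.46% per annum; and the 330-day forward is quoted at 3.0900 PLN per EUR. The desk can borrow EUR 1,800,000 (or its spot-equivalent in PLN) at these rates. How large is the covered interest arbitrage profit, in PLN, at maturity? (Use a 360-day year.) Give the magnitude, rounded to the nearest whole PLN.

T = 330/360 years.
Invest the EUR and cover forward: 1,800,000 × 1.086894992 × 3.0900 = PLN 6,045,309.95.
Convert at spot and invest in PLN: 1,800,000 × 3.3609 × 1.022806173 = PLN 6,187,588.68.
The quoted forward undervalues EUR, so borrow EUR, convert to PLN at spot, deposit the PLN at 2.46%, and buy EUR forward at 3.0900 to cover the loan.
The gap between the two covered legs is PLN 142,279.

PLN 142,279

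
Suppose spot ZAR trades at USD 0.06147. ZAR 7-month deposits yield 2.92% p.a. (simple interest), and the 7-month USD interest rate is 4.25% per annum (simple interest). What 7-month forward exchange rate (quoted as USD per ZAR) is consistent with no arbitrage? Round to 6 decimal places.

T = 7/12 years.
USD growth factor: 1 + 0.0425×7/12 = 1.0247917.
Growth of 1 ZAR over T: 1 + 0.0292×7/12 = 1.0170333.
So F = 0.06147 × 1.0247917 / 1.0170333 = 0.06193892 (USD/ZAR).

0.061939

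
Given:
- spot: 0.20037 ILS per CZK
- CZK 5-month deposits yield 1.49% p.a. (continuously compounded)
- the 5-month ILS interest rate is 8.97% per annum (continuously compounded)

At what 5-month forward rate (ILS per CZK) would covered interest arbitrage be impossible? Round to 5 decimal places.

0.20671

T = 5/12 years.
ILS accumulates by e^(0.0897×5/12) = 1.0380822.
Growth of 1 CZK over T: e^(0.0149×5/12) = 1.0062276.
Forward (ILS per CZK) = 0.20037 × 1.0380822 / 1.0062276 = 0.2067132.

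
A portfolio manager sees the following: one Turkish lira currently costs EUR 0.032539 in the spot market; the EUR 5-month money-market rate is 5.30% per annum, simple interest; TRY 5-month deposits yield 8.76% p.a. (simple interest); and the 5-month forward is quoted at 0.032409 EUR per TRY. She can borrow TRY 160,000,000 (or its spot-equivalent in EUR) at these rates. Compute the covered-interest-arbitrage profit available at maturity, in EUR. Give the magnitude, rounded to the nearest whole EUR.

EUR 53,497

T = 5/12 years.
Route A — deposit TRY, sell forward: 160,000,000 × 1.036500 × 0.032409 = EUR 5,374,708.56.
Route B — convert at spot, deposit EUR: 160,000,000 × 0.032539 × 1.022083333 = EUR 5,321,211.13.
The quoted forward overvalues TRY, so borrow EUR, buy TRY at spot, deposit the TRY at 8.76%, and sell the proceeds forward at 0.032409.
Arbitrage profit = |5,374,708.56 − 5,321,211.13| = EUR 53,497.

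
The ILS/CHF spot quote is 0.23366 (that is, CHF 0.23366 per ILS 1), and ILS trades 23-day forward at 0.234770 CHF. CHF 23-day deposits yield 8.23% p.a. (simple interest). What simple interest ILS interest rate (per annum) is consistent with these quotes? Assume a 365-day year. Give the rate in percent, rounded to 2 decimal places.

T = 23/365 years.
CIP gives F = S · g_CHF/g_ILS, so g_CHF/g_ILS = 0.23477/0.23366 = 1.0047505.
The CHF side grows by 1 + 0.0823×23/365 = 1.005186.
Hence g_ILS = 1.0004334.
(1.0004334 − 1)/T = 0.006878, i.e. 0.69%.

0.69%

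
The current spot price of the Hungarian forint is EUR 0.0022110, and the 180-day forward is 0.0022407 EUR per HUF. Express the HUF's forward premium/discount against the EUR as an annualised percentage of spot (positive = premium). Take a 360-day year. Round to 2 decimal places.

+2.69%

T = 180/360 years.
(F − S)/S = (0.0022407 − 0.002211)/0.002211 = 0.0134328.
Annualise by dividing by T: 0.0134328 / (180/360) = 0.026866 → 2.69%.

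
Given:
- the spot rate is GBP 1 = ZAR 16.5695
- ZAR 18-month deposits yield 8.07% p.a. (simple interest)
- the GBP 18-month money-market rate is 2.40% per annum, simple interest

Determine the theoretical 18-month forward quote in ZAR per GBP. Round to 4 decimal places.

T = 18/12 years.
ZAR accumulates by 1 + 0.0807×18/12 = 1.121050.
GBP accumulates by 1 + 0.0240×18/12 = 1.036000.
CIP: F = S · (grow ZAR)/(grow GBP) = 16.5695 × 1.121050/1.036000 = 17.929766 ZAR per GBP.

17.9298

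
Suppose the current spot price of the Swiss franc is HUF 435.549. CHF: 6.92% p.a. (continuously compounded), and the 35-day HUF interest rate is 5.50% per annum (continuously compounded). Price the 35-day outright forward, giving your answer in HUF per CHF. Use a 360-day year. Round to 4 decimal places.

434.9481

T = 35/360 years.
HUF growth factor: e^(0.0550×35/360) = 1.005361544.
Growth of 1 CHF over T: e^(0.0692×35/360) = 1.00675046.
So F = 435.549 × 1.005361544 / 1.00675046 = 434.948115 (HUF/CHF).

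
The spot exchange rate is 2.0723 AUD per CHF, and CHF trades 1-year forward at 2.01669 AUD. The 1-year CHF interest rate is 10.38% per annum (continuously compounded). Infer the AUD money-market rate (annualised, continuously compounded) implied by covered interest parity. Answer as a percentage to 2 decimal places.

T = 1 year.
CIP gives F = S · g_AUD/g_CHF, so g_AUD/g_CHF = 2.01669/2.0723 = 0.9731651.
CHF growth factor: e^(0.1038×1) = 1.1093786.
So the AUD growth factor = 1.0796085.
Take logs: ln 1.0796085 / 1 = 0.076598, so 7.66%.

7.66%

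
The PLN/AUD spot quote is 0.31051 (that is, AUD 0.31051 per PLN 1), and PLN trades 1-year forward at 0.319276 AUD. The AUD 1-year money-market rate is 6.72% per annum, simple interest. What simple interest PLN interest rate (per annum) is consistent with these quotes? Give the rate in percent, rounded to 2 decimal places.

3.79%

T = 1 year.
CIP gives F = S · g_AUD/g_PLN, so g_AUD/g_PLN = 0.319276/0.31051 = 1.0282310.
The AUD side grows by 1 + 0.0672×1 = 1.067200.
Hence g_PLN = 1.0378991.
r = (1.0378991 − 1)/1 = 0.037899 → 3.79%.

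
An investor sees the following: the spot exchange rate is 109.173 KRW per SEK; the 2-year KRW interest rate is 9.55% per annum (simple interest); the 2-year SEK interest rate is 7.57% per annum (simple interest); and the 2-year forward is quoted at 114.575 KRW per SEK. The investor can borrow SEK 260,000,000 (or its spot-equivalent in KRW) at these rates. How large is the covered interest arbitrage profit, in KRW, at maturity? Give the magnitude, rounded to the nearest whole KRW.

T = 2 years.
Route A — deposit SEK, sell forward: 260,000,000 × 1.151400 × 114.575 = KRW 34,299,630,300.00.
Route B — convert at spot, deposit KRW: 260,000,000 × 109.173 × 1.191000 = KRW 33,806,511,180.00.
The quoted forward overvalues SEK, so borrow KRW, buy SEK at spot, deposit the SEK at 7.57%, and sell the proceeds forward at 114.575.
Arbitrage profit = |34,299,630,300.00 − 33,806,511,180.00| = KRW 493,119,120.

KRW 493,119,120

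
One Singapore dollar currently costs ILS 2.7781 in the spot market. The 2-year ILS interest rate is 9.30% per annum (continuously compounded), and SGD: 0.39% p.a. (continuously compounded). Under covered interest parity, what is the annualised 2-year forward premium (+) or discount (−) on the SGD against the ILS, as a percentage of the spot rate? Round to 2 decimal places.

+9.75%

T = 2 years.
No-arbitrage forward: 2.7781 × 1.2044223 / 1.0078305 = 3.3200083 ILS/SGD.
Annualised premium = (F − S)/S × (1/T) = (3.3200083 − 2.7781)/2.7781 ÷ 2 = 9.75%.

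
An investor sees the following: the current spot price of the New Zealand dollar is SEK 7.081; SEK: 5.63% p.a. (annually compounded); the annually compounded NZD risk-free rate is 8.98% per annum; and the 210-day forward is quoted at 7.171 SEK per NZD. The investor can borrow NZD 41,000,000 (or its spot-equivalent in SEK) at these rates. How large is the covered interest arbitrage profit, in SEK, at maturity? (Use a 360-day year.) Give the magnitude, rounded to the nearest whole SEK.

SEK 9,389,070

T = 210/360 years.
Invest the NZD and cover forward: 41,000,000 × 1.05144276125 × 7.171 = SEK 309,135,737.68.
Convert at spot and invest in SEK: 41,000,000 × 7.081 × 1.03246636692 = SEK 299,746,668.11.
The quoted forward overvalues NZD, so borrow SEK, buy NZD at spot, deposit the NZD at 8.98%, and sell the proceeds forward at 7.171.
Profit = 309,135,737.68 − 299,746,668.11 = SEK 9,389,070.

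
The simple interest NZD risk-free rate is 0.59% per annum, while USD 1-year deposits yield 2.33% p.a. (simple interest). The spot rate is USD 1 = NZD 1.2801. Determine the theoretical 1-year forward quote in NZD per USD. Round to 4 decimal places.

T = 1 year.
NZD accumulates by 1 + 0.0059×1 = 1.005900.
USD accumulates by 1 + 0.0233×1 = 1.023300.
So F = 1.2801 × 1.005900 / 1.023300 = 1.258333 (NZD/USD).

1.2583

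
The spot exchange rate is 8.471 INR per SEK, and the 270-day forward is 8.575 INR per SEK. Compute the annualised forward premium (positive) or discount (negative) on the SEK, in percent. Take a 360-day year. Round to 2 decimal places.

+1.64%

T = 270/360 years.
SEK trades forward at +1.22772% vs spot over the period.
Annualise by dividing by T: 0.0122772 / (270/360) = 0.016370 → 1.64%.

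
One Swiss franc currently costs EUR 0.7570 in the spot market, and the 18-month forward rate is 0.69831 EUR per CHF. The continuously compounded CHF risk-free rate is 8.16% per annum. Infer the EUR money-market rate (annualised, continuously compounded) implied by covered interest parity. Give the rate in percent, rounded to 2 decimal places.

T = 18/12 years.
CIP gives F = S · g_EUR/g_CHF, so g_EUR/g_CHF = 0.69831/0.757 = 0.9224703.
CHF growth factor: e^(0.0816×18/12) = 1.1302061.
That pins the EUR growth at 1.0425816.
Take logs: ln 1.0425816 / (18/12) = 0.027800, so 2.78%.

2.78%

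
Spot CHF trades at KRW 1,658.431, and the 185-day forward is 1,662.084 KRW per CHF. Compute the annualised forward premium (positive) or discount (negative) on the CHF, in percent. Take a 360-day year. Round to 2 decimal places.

+0.43%

T = 185/360 years.
CHF trades forward at +0.22027% vs spot over the period.
Annualise by dividing by T: 0.0022027 / (185/360) = 0.004286 → 0.43%.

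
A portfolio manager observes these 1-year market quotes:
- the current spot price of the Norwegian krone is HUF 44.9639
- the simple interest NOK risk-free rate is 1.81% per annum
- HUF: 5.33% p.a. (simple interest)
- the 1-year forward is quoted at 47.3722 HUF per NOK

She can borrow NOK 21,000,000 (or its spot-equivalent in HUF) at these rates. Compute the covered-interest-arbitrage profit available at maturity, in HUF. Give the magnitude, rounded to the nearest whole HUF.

T = 1 year.
Keep in NOK, deliver into the forward: 21,000,000·1.018100·47.3722 = HUF 1,012,822,373.22.
Swap to HUF now, deposit: 21,000,000·44.9639·1.053300 = HUF 994,569,993.27.
The quoted forward overvalues NOK, so borrow HUF, buy NOK at spot, deposit the NOK at 1.81%, and sell the proceeds forward at 47.3722.
Profit = 1,012,822,373.22 − 994,569,993.27 = HUF 18,252,380.

HUF 18,252,380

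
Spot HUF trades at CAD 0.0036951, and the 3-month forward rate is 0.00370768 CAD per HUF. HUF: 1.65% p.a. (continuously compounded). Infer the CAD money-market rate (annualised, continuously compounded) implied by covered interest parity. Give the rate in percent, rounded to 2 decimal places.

3.01%

T = 3/12 years.
By CIP, F/S equals the CAD-to-HUF growth ratio: 0.00370768/0.0036951 = 1.0034045.
The HUF side grows by e^(0.0165×3/12) = 1.0041335.
Hence g_CAD = 1.0075521.
Take logs: ln 1.0075521 / (3/12) = 0.030095, so 3.01%.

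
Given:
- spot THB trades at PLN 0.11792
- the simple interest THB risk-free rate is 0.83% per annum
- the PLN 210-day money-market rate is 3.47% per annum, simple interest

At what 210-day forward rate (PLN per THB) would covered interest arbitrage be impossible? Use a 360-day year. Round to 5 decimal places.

T = 210/360 years.
PLN accumulates by 1 + 0.0347×210/360 = 1.0202417.
THB growth factor: 1 + 0.0083×210/360 = 1.0048417.
So F = 0.11792 × 1.0202417 / 1.0048417 = 0.1197272 (PLN/THB).

0.11973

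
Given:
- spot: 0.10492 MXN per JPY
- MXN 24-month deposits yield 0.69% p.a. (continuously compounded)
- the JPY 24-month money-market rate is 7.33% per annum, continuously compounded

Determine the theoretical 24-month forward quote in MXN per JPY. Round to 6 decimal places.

0.091872

T = 2 years.
Growth of 1 MXN over T: e^(0.0069×2) = 1.0138957.
JPY accumulates by e^(0.0733×2) = 1.1578907.
CIP: F = S · (grow MXN)/(grow JPY) = 0.10492 × 1.0138957/1.1578907 = 0.09187217 MXN per JPY.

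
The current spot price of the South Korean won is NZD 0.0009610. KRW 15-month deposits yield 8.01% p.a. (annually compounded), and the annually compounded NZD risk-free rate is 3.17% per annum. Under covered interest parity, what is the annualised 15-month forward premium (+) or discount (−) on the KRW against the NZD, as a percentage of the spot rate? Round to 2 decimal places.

-4.46%

T = 15/12 years.
F = S · g_NZD/g_KRW = 0.000961 × 1.0397808/1.1011081 = 0.0009074762.
(F − S)/S ÷ T = (0.0009074762 − 0.000961)/0.000961/(15/12) = -0.044557 → -4.46%.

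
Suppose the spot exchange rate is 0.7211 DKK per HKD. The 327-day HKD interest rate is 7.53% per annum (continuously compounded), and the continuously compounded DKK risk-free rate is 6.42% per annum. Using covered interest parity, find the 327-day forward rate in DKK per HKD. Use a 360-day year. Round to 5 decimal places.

0.71387

T = 327/360 years.
DKK accumulates by e^(0.0642×327/360) = 1.0600489.
HKD accumulates by e^(0.0753×327/360) = 1.0707909.
So F = 0.7211 × 1.0600489 / 1.0707909 = 0.7138660 (DKK/HKD).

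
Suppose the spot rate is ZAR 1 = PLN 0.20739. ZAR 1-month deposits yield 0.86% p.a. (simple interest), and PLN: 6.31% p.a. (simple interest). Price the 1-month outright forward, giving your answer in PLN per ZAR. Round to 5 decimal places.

T = 1/12 years.
PLN accumulates by 1 + 0.0631×1/12 = 1.0052583.
ZAR growth factor: 1 + 0.0086×1/12 = 1.0007167.
CIP: F = S · (grow PLN)/(grow ZAR) = 0.20739 × 1.0052583/1.0007167 = 0.2083312 PLN per ZAR.

0.20833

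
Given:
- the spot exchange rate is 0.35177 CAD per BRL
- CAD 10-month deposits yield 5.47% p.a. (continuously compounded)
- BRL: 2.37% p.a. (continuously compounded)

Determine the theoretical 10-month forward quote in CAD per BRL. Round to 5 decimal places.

T = 10/12 years.
Growth of 1 CAD over T: e^(0.0547×10/12) = 1.0466382.
Growth of 1 BRL over T: e^(0.0237×10/12) = 1.0199463.
Forward (CAD per BRL) = 0.35177 × 1.0466382 / 1.0199463 = 0.3609758.

0.36098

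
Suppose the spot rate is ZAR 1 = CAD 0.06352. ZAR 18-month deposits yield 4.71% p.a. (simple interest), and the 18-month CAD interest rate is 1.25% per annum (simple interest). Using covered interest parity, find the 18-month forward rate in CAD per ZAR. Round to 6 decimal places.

0.060441

T = 18/12 years.
Growth of 1 CAD over T: 1 + 0.0125×18/12 = 1.018750.
ZAR accumulates by 1 + 0.0471×18/12 = 1.070650.
Forward (CAD per ZAR) = 0.06352 × 1.018750 / 1.070650 = 0.06044085.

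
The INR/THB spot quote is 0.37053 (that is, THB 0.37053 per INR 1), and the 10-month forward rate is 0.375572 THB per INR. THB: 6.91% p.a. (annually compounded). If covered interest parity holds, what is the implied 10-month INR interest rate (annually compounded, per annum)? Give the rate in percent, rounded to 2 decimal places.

T = 10/12 years.
CIP gives F = S · g_THB/g_INR, so g_THB/g_INR = 0.375572/0.37053 = 1.0136075.
THB growth factor: (1 + 0.0691)^(10/12) = 1.0572603.
Hence g_INR = 1.0430668.
r = 1.0430668^(12/10) − 1 = 0.051900 → 5.19%.

5.19%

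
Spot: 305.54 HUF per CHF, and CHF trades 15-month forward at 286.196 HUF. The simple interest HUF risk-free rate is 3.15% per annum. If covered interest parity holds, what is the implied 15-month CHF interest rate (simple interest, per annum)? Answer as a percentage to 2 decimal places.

T = 15/12 years.
By CIP, F/S equals the HUF-to-CHF growth ratio: 286.196/305.54 = 0.9366891.
HUF growth factor: 1 + 0.0315×15/12 = 1.039375.
So the CHF growth factor = 1.1096264.
r = (1.1096264 − 1)/(15/12) = 0.087701 → 8.77%.

8.77%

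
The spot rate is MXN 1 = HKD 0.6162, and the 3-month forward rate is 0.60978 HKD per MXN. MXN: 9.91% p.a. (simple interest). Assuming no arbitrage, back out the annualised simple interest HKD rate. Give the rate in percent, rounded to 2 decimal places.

5.64%

T = 3/12 years.
By CIP, F/S equals the HKD-to-MXN growth ratio: 0.60978/0.6162 = 0.9895813.
The MXN side grows by 1 + 0.0991×3/12 = 1.024775.
That pins the HKD growth at 1.0140982.
(1.0140982 − 1)/T = 0.056393, i.e. 5.64%.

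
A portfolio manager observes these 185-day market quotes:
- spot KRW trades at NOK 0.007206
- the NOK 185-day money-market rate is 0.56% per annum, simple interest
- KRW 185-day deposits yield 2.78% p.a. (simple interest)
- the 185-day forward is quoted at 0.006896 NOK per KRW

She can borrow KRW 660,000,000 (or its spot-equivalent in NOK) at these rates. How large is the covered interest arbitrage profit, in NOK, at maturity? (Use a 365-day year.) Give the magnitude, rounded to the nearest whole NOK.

NOK 153,969

T = 185/365 years.
Route A — deposit KRW, sell forward: 660,000,000 × 1.014090411 × 0.006896 = NOK 4,615,490.53.
Route B — convert at spot, deposit NOK: 660,000,000 × 0.007206 × 1.002838356 = NOK 4,769,459.11.
The quoted forward undervalues KRW, so borrow KRW, convert to NOK at spot, deposit the NOK at 0.56%, and buy KRW forward at 0.006896 to cover the loan.
The gap between the two covered legs is NOK 153,969.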